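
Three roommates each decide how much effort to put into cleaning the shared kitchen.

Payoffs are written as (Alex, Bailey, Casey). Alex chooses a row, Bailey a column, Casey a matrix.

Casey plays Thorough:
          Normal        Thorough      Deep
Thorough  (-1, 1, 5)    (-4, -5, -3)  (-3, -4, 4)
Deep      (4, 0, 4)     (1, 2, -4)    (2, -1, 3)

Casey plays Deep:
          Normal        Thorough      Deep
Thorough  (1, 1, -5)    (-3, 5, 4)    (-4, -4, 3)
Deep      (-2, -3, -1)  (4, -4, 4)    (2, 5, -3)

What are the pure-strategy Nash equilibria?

(Thorough, Normal, Thorough): Alex can switch to Deep (-1 → 4). Not NE.
(Thorough, Normal, Deep): Bailey can switch to Thorough (1 → 5). Not NE.
(Thorough, Thorough, Thorough): Alex can switch to Deep (-4 → 1). Not NE.
(Thorough, Thorough, Deep): Alex can switch to Deep (-3 → 4). Not NE.
(Thorough, Deep, Thorough): Alex can switch to Deep (-3 → 2). Not NE.
(Thorough, Deep, Deep): Alex can switch to Deep (-4 → 2). Not NE.
(Deep, Normal, Thorough): Bailey can switch to Thorough (0 → 2). Not NE.
(Deep, Normal, Deep): Alex can switch to Thorough (-2 → 1). Not NE.
(Deep, Thorough, Thorough): Casey can switch to Deep (-4 → 4). Not NE.
(Deep, Thorough, Deep): Bailey can switch to Normal (-4 → -3). Not NE.
(The remaining 2 profiles each have a profitable deviation by the same check.)

This game has no pure Nash equilibrium.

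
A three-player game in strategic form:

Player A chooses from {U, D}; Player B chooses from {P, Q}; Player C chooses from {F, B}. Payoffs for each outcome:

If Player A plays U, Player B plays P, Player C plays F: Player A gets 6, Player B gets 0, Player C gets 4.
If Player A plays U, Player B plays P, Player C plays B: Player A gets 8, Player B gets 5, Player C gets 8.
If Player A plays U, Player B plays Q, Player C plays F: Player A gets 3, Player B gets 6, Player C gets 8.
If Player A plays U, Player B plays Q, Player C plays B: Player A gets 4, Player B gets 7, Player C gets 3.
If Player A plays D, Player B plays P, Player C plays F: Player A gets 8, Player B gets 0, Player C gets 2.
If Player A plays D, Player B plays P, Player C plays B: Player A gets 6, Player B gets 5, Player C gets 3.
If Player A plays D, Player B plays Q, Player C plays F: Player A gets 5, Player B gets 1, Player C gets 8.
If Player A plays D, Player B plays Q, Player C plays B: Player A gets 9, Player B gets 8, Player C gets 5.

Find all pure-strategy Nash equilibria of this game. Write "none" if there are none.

Pure NE: (D, Q, F)

For each player, find the best response to each opponent profile; mutual best responses are the pure NE.
Player A against (P, F): payoffs 6, 8 → best response D.
Player A against (P, B): payoffs 8, 6 → best response U.
Player A against (Q, F): payoffs 3, 5 → best response D.
Player A against (Q, B): payoffs 4, 9 → best response D.
Player B against (U, F): payoffs 0, 6 → best response Q.
Player B against (U, B): payoffs 5, 7 → best response Q.
Player B against (D, F): payoffs 0, 1 → best response Q.
Player B against (D, B): payoffs 5, 8 → best response Q.
Player C against (U, P): payoffs 4, 8 → best response B.
Player C against (U, Q): payoffs 8, 3 → best response F.
Player C against (D, P): payoffs 2, 3 → best response B.
Player C against (D, Q): payoffs 8, 5 → best response F.
Mutual best responses: (D, Q, F).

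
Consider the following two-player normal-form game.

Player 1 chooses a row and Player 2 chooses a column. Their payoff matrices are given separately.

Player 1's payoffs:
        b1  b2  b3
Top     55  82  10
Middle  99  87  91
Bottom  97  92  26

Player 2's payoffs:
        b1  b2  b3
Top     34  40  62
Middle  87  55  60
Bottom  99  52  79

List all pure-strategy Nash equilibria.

The unique pure-strategy Nash equilibrium is (Middle, b1).

(Top, b1): Player 1 can switch to Middle (55 → 99). Not NE.
(Top, b2): Player 1 can switch to Middle (82 → 87). Not NE.
(Top, b3): Player 1 can switch to Middle (10 → 91). Not NE.
(Middle, b1): Player 1 gets 99, best alternative 97; Player 2 gets 87, best alternative 60. No profitable deviation — NE.
(Middle, b2): Player 1 can switch to Bottom (87 → 92). Not NE.
(Middle, b3): Player 2 can switch to b1 (60 → 87). Not NE.
(Bottom, b1): Player 1 can switch to Middle (97 → 99). Not NE.
(The remaining 2 profiles each have a profitable deviation by the same check.)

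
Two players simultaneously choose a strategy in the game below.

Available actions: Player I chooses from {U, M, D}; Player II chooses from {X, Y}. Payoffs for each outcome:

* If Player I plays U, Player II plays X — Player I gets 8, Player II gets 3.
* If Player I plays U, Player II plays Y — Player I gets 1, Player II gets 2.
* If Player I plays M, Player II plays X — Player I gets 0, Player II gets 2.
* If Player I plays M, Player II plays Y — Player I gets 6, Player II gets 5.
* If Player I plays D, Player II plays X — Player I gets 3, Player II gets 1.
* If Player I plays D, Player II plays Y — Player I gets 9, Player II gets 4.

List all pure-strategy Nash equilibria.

(U, X), (D, Y)

Player I against X: payoffs 8, 0, 3 → best response U.
Player I against Y: payoffs 1, 6, 9 → best response D.
Player II against U: payoffs 3, 2 → best response X.
Player II against M: payoffs 2, 5 → best response Y.
Player II against D: payoffs 1, 4 → best response Y.
Mutual best responses: (U, X); (D, Y).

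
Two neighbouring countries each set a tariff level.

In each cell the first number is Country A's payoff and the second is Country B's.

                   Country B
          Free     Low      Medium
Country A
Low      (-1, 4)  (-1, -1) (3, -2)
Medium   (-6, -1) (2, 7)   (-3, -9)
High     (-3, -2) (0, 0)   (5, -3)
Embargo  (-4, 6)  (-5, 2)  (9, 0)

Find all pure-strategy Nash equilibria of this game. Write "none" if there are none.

Country A against Free: payoffs -1, -6, -3, -4 → best response Low.
Country A against Low: payoffs -1, 2, 0, -5 → best response Medium.
Country A against Medium: payoffs 3, -3, 5, 9 → best response Embargo.
Country B against Low: payoffs 4, -1, -2 → best response Free.
Country B against Medium: payoffs -1, 7, -9 → best response Low.
Country B against High: payoffs -2, 0, -3 → best response Low.
Country B against Embargo: payoffs 6, 2, 0 → best response Free.
Mutual best responses: (Low, Free); (Medium, Low).

Pure-strategy Nash equilibria: (Low, Free) and (Medium, Low)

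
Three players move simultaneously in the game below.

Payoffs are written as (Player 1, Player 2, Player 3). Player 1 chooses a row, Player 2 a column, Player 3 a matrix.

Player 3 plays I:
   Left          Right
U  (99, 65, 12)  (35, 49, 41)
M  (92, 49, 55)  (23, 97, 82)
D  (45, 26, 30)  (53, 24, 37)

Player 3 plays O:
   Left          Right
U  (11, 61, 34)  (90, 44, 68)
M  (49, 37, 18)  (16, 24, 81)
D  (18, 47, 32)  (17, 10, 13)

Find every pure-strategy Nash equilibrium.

none

Player 1 against (Left, I): payoffs 99, 92, 45 → best response U.
Player 1 against (Left, O): payoffs 11, 49, 18 → best response M.
Player 1 against (Right, I): payoffs 35, 23, 53 → best response D.
Player 1 against (Right, O): payoffs 90, 16, 17 → best response U.
Player 2 against (U, I): payoffs 65, 49 → best response Left.
Player 2 against (U, O): payoffs 61, 44 → best response Left.
Player 2 against (M, I): payoffs 49, 97 → best response Right.
Player 2 against (M, O): payoffs 37, 24 → best response Left.
Player 2 against (D, I): payoffs 26, 24 → best response Left.
Player 2 against (D, O): payoffs 47, 10 → best response Left.
Player 3 against (U, Left): payoffs 12, 34 → best response O.
Player 3 against (U, Right): payoffs 41, 68 → best response O.
Player 3 against (M, Left): payoffs 55, 18 → best response I.
Player 3 against (M, Right): payoffs 82, 81 → best response I.
Player 3 against (D, Left): payoffs 30, 32 → best response O.
Player 3 against (D, Right): payoffs 37, 13 → best response I.
No profile is a mutual best response for all players.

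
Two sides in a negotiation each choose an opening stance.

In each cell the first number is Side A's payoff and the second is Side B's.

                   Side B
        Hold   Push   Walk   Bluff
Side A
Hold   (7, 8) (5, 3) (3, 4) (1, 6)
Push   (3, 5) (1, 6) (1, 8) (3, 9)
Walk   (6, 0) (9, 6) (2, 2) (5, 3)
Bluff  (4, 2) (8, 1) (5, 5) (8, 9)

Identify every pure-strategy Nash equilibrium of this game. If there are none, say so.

Side A against Hold: payoffs 7, 3, 6, 4 → best response Hold.
Side A against Push: payoffs 5, 1, 9, 8 → best response Walk.
Side A against Walk: payoffs 3, 1, 2, 5 → best response Bluff.
Side A against Bluff: payoffs 1, 3, 5, 8 → best response Bluff.
Side B against Hold: payoffs 8, 3, 4, 6 → best response Hold.
Side B against Push: payoffs 5, 6, 8, 9 → best response Bluff.
Side B against Walk: payoffs 0, 6, 2, 3 → best response Push.
Side B against Bluff: payoffs 2, 1, 5, 9 → best response Bluff.
Mutual best responses: (Hold, Hold); (Walk, Push); (Bluff, Bluff).

Pure-strategy Nash equilibria: (Hold, Hold) and (Walk, Push) and (Bluff, Bluff)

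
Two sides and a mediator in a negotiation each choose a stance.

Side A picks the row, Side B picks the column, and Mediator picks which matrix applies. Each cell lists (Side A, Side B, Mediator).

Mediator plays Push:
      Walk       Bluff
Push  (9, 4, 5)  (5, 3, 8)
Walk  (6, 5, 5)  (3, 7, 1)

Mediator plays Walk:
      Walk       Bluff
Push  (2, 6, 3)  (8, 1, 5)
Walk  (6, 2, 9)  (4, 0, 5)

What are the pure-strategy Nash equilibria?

(Push, Walk, Push): Side A gets 9, best alternative 6; Side B gets 4, best alternative 3; Mediator gets 5, best alternative 3. No profitable deviation — NE.
(Push, Walk, Walk): Side A can switch to Walk (2 → 6). Not NE.
(Push, Bluff, Push): Side B can switch to Walk (3 → 4). Not NE.
(Push, Bluff, Walk): Side B can switch to Walk (1 → 6). Not NE.
(Walk, Walk, Push): Side A can switch to Push (6 → 9). Not NE.
(Walk, Walk, Walk): Side A gets 6, best alternative 2; Side B gets 2, best alternative 0; Mediator gets 9, best alternative 5. No profitable deviation — NE.
(Walk, Bluff, Push): Side A can switch to Push (3 → 5). Not NE.
(Walk, Bluff, Walk): Side A can switch to Push (4 → 8). Not NE.

Pure-strategy Nash equilibria: (Push, Walk, Push) and (Walk, Walk, Walk)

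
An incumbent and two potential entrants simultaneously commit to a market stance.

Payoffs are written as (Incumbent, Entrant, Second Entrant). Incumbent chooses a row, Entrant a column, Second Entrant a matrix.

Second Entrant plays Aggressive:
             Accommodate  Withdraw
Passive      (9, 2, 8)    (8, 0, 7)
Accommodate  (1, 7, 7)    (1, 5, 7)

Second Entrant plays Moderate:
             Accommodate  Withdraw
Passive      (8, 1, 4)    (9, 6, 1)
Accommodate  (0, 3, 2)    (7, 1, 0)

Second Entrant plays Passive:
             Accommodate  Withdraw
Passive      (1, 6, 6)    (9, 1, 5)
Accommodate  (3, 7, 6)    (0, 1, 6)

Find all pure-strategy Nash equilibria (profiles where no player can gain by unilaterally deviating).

Check each profile: it is a Nash equilibrium iff no player can strictly gain by switching unilaterally.
(Passive, Accommodate, Aggressive): Incumbent gets 9, best alternative 1; Entrant gets 2, best alternative 0; Second Entrant gets 8, best alternative 6. No profitable deviation — NE.
(Passive, Accommodate, Moderate): Entrant can switch to Withdraw (1 → 6). Not NE.
(Passive, Accommodate, Passive): Incumbent can switch to Accommodate (1 → 3). Not NE.
(Passive, Withdraw, Aggressive): Entrant can switch to Accommodate (0 → 2). Not NE.
(Passive, Withdraw, Moderate): Second Entrant can switch to Aggressive (1 → 7). Not NE.
(Passive, Withdraw, Passive): Entrant can switch to Accommodate (1 → 6). Not NE.
(Accommodate, Accommodate, Aggressive): Incumbent can switch to Passive (1 → 9). Not NE.
(Accommodate, Accommodate, Moderate): Incumbent can switch to Passive (0 → 8). Not NE.
(Accommodate, Accommodate, Passive): Second Entrant can switch to Aggressive (6 → 7). Not NE.
(The remaining 3 profiles each have a profitable deviation by the same check.)

Pure NE: (Passive, Accommodate, Aggressive)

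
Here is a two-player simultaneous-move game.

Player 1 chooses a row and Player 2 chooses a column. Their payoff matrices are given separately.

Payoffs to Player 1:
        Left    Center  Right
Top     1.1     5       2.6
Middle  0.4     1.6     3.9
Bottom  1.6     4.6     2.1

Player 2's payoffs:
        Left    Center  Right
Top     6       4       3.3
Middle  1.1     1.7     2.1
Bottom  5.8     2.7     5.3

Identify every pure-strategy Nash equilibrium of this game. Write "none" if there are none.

Player 1 against Left: payoffs 1.1, 0.4, 1.6 → best response Bottom.
Player 1 against Center: payoffs 5, 1.6, 4.6 → best response Top.
Player 1 against Right: payoffs 2.6, 3.9, 2.1 → best response Middle.
Player 2 against Top: payoffs 6, 4, 3.3 → best response Left.
Player 2 against Middle: payoffs 1.1, 1.7, 2.1 → best response Right.
Player 2 against Bottom: payoffs 5.8, 2.7, 5.3 → best response Left.
Mutual best responses: (Middle, Right); (Bottom, Left).

The pure Nash equilibria are (Middle, Right), (Bottom, Left).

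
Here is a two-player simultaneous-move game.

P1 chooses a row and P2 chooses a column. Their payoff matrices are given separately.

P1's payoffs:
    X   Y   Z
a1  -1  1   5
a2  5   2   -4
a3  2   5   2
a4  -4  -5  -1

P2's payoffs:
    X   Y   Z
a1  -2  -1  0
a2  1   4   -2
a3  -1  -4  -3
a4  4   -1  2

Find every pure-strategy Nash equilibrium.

P1 against X: payoffs -1, 5, 2, -4 → best response a2.
P1 against Y: payoffs 1, 2, 5, -5 → best response a3.
P1 against Z: payoffs 5, -4, 2, -1 → best response a1.
P2 against a1: payoffs -2, -1, 0 → best response Z.
P2 against a2: payoffs 1, 4, -2 → best response Y.
P2 against a3: payoffs -1, -4, -3 → best response X.
P2 against a4: payoffs 4, -1, 2 → best response X.
Mutual best responses: (a1, Z).

The unique pure-strategy Nash equilibrium is (a1, Z).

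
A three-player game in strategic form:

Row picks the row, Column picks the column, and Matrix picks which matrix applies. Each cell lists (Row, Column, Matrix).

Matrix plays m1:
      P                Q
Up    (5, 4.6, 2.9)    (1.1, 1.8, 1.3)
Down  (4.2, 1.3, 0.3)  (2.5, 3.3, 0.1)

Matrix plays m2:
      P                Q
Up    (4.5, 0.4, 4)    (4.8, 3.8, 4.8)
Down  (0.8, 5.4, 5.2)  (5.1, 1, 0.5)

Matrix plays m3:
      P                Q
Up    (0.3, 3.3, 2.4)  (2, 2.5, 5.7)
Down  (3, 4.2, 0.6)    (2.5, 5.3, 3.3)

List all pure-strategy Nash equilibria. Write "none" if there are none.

Row against (P, m1): payoffs 5, 4.2 → best response Up.
Row against (P, m2): payoffs 4.5, 0.8 → best response Up.
Row against (P, m3): payoffs 0.3, 3 → best response Down.
Row against (Q, m1): payoffs 1.1, 2.5 → best response Down.
Row against (Q, m2): payoffs 4.8, 5.1 → best response Down.
Row against (Q, m3): payoffs 2, 2.5 → best response Down.
Column against (Up, m1): payoffs 4.6, 1.8 → best response P.
Column against (Up, m2): payoffs 0.4, 3.8 → best response Q.
Column against (Up, m3): payoffs 3.3, 2.5 → best response P.
Column against (Down, m1): payoffs 1.3, 3.3 → best response Q.
Column against (Down, m2): payoffs 5.4, 1 → best response P.
Column against (Down, m3): payoffs 4.2, 5.3 → best response Q.
Matrix against (Up, P): payoffs 2.9, 4, 2.4 → best response m2.
Matrix against (Up, Q): payoffs 1.3, 4.8, 5.7 → best response m3.
Matrix against (Down, P): payoffs 0.3, 5.2, 0.6 → best response m2.
Matrix against (Down, Q): payoffs 0.1, 0.5, 3.3 → best response m3.
Mutual best responses: (Down, Q, m3).

The unique pure-strategy Nash equilibrium is (Down, Q, m3).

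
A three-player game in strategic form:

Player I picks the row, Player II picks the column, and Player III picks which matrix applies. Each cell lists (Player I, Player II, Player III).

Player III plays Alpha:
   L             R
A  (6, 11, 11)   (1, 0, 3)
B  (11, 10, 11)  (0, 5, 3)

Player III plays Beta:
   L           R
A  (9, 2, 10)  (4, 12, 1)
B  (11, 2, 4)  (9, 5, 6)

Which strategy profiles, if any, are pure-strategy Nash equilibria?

(B, L, Alpha), (B, R, Beta)

(A, L, Alpha): Player I can switch to B (6 → 11). Not NE.
(A, L, Beta): Player I can switch to B (9 → 11). Not NE.
(A, R, Alpha): Player II can switch to L (0 → 11). Not NE.
(A, R, Beta): Player I can switch to B (4 → 9). Not NE.
(B, L, Alpha): Player I gets 11, best alternative 6; Player II gets 10, best alternative 5; Player III gets 11, best alternative 4. No profitable deviation — NE.
(B, L, Beta): Player II can switch to R (2 → 5). Not NE.
(B, R, Alpha): Player I can switch to A (0 → 1). Not NE.
(B, R, Beta): Player I gets 9, best alternative 4; Player II gets 5, best alternative 2; Player III gets 6, best alternative 3. No profitable deviation — NE.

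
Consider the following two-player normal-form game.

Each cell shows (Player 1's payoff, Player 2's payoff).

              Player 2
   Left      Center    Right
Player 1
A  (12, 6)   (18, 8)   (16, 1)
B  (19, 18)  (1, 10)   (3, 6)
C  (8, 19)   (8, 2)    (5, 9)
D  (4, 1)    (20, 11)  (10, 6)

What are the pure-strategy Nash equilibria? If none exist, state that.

Player 1 against Left: payoffs 12, 19, 8, 4 → best response B.
Player 1 against Center: payoffs 18, 1, 8, 20 → best response D.
Player 1 against Right: payoffs 16, 3, 5, 10 → best response A.
Player 2 against A: payoffs 6, 8, 1 → best response Center.
Player 2 against B: payoffs 18, 10, 6 → best response Left.
Player 2 against C: payoffs 19, 2, 9 → best response Left.
Player 2 against D: payoffs 1, 11, 6 → best response Center.
Mutual best responses: (B, Left); (D, Center).

(B, Left); (D, Center)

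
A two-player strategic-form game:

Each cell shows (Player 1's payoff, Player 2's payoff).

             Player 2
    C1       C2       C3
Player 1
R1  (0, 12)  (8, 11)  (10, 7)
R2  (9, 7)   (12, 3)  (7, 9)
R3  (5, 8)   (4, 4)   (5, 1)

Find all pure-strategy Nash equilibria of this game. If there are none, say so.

This game has no pure Nash equilibrium.

Player 1 against C1: payoffs 0, 9, 5 → best response R2.
Player 1 against C2: payoffs 8, 12, 4 → best response R2.
Player 1 against C3: payoffs 10, 7, 5 → best response R1.
Player 2 against R1: payoffs 12, 11, 7 → best response C1.
Player 2 against R2: payoffs 7, 3, 9 → best response C3.
Player 2 against R3: payoffs 8, 4, 1 → best response C1.
No profile is a mutual best response for all players.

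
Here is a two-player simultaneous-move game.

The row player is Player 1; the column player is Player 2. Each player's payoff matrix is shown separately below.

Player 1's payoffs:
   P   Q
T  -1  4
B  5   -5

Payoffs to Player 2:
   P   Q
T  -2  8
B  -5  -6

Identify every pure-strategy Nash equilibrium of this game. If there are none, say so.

(T, Q) and (B, P)

Player 1 against P: payoffs -1, 5 → best response B.
Player 1 against Q: payoffs 4, -5 → best response T.
Player 2 against T: payoffs -2, 8 → best response Q.
Player 2 against B: payoffs -5, -6 → best response P.
Mutual best responses: (T, Q); (B, P).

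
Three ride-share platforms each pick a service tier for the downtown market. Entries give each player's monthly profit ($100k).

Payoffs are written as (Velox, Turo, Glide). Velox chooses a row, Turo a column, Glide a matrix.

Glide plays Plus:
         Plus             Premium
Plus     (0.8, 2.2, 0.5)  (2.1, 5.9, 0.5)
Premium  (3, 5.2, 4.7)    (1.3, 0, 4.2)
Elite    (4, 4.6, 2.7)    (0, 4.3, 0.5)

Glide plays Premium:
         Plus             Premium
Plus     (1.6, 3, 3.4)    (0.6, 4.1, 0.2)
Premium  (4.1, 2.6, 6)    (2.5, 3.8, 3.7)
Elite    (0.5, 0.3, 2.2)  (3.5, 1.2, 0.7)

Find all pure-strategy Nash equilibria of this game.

The pure Nash equilibria are (Plus, Premium, Plus); (Elite, Plus, Plus); (Elite, Premium, Premium).

Velox against (Plus, Plus): payoffs 0.8, 3, 4 → best response Elite.
Velox against (Plus, Premium): payoffs 1.6, 4.1, 0.5 → best response Premium.
Velox against (Premium, Plus): payoffs 2.1, 1.3, 0 → best response Plus.
Velox against (Premium, Premium): payoffs 0.6, 2.5, 3.5 → best response Elite.
Turo against (Plus, Plus): payoffs 2.2, 5.9 → best response Premium.
Turo against (Plus, Premium): payoffs 3, 4.1 → best response Premium.
Turo against (Premium, Plus): payoffs 5.2, 0 → best response Plus.
Turo against (Premium, Premium): payoffs 2.6, 3.8 → best response Premium.
Turo against (Elite, Plus): payoffs 4.6, 4.3 → best response Plus.
Turo against (Elite, Premium): payoffs 0.3, 1.2 → best response Premium.
Glide against (Plus, Plus): payoffs 0.5, 3.4 → best response Premium.
Glide against (Plus, Premium): payoffs 0.5, 0.2 → best response Plus.
Glide against (Premium, Plus): payoffs 4.7, 6 → best response Premium.
Glide against (Premium, Premium): payoffs 4.2, 3.7 → best response Plus.
Glide against (Elite, Plus): payoffs 2.7, 2.2 → best response Plus.
Glide against (Elite, Premium): payoffs 0.5, 0.7 → best response Premium.
Mutual best responses: (Plus, Premium, Plus); (Elite, Plus, Plus); (Elite, Premium, Premium).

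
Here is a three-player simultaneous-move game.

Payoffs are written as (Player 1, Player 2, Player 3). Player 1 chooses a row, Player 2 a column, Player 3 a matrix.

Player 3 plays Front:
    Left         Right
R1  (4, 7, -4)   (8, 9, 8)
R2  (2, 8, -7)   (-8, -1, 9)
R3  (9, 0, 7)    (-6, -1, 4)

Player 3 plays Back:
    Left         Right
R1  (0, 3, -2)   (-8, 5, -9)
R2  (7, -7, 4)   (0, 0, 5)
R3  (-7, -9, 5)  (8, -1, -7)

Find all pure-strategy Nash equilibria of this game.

The pure Nash equilibria are (R1, Right, Front) and (R3, Left, Front).

Player 1 against (Left, Front): payoffs 4, 2, 9 → best response R3.
Player 1 against (Left, Back): payoffs 0, 7, -7 → best response R2.
Player 1 against (Right, Front): payoffs 8, -8, -6 → best response R1.
Player 1 against (Right, Back): payoffs -8, 0, 8 → best response R3.
Player 2 against (R1, Front): payoffs 7, 9 → best response Right.
Player 2 against (R1, Back): payoffs 3, 5 → best response Right.
Player 2 against (R2, Front): payoffs 8, -1 → best response Left.
Player 2 against (R2, Back): payoffs -7, 0 → best response Right.
Player 2 against (R3, Front): payoffs 0, -1 → best response Left.
Player 2 against (R3, Back): payoffs -9, -1 → best response Right.
Player 3 against (R1, Left): payoffs -4, -2 → best response Back.
Player 3 against (R1, Right): payoffs 8, -9 → best response Front.
Player 3 against (R2, Left): payoffs -7, 4 → best response Back.
Player 3 against (R2, Right): payoffs 9, 5 → best response Front.
Player 3 against (R3, Left): payoffs 7, 5 → best response Front.
Player 3 against (R3, Right): payoffs 4, -7 → best response Front.
Mutual best responses: (R1, Right, Front); (R3, Left, Front).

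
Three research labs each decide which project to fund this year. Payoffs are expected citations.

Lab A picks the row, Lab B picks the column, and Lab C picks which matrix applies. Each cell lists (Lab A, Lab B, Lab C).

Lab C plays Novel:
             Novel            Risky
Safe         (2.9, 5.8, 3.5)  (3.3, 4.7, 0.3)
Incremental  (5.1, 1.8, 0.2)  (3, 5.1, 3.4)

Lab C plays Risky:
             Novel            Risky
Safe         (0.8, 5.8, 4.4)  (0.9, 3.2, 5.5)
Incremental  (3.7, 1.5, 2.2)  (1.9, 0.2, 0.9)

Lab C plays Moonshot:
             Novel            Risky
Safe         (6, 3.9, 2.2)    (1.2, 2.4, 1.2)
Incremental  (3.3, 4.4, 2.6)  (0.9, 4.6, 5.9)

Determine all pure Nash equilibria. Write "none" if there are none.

There is no pure-strategy Nash equilibrium.

Check each profile: it is a Nash equilibrium iff no player can strictly gain by switching unilaterally.
(Safe, Novel, Novel): Lab A can switch to Incremental (2.9 → 5.1). Not NE.
(Safe, Novel, Risky): Lab A can switch to Incremental (0.8 → 3.7). Not NE.
(Safe, Novel, Moonshot): Lab C can switch to Novel (2.2 → 3.5). Not NE.
(Safe, Risky, Novel): Lab B can switch to Novel (4.7 → 5.8). Not NE.
(Safe, Risky, Risky): Lab A can switch to Incremental (0.9 → 1.9). Not NE.
(Safe, Risky, Moonshot): Lab B can switch to Novel (2.4 → 3.9). Not NE.
(Incremental, Novel, Novel): Lab B can switch to Risky (1.8 → 5.1). Not NE.
(Incremental, Novel, Risky): Lab C can switch to Moonshot (2.2 → 2.6). Not NE.
(Incremental, Novel, Moonshot): Lab A can switch to Safe (3.3 → 6). Not NE.
(Incremental, Risky, Novel): Lab A can switch to Safe (3 → 3.3). Not NE.
(Incremental, Risky, Risky): Lab B can switch to Novel (0.2 → 1.5). Not NE.
(Incremental, Risky, Moonshot): Lab A can switch to Safe (0.9 → 1.2). Not NE.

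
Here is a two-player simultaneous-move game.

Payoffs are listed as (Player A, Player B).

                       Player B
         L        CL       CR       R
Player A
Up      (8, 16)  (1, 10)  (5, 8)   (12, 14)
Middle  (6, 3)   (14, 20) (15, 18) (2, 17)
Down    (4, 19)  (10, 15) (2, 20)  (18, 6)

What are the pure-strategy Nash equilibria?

Player A against L: payoffs 8, 6, 4 → best response Up.
Player A against CL: payoffs 1, 14, 10 → best response Middle.
Player A against CR: payoffs 5, 15, 2 → best response Middle.
Player A against R: payoffs 12, 2, 18 → best response Down.
Player B against Up: payoffs 16, 10, 8, 14 → best response L.
Player B against Middle: payoffs 3, 20, 18, 17 → best response CL.
Player B against Down: payoffs 19, 15, 20, 6 → best response CR.
Mutual best responses: (Up, L); (Middle, CL).

Pure-strategy Nash equilibria: (Up, L) and (Middle, CL)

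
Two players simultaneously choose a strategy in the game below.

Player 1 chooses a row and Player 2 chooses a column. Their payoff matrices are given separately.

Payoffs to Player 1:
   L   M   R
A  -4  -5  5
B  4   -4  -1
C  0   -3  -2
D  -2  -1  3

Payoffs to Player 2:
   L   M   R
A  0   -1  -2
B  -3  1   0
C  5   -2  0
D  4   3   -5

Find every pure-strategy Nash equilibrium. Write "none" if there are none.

For each strategy profile, look for a profitable unilateral deviation.
(A, L): Player 1 can switch to B (-4 → 4). Not NE.
(A, M): Player 1 can switch to B (-5 → -4). Not NE.
(A, R): Player 2 can switch to L (-2 → 0). Not NE.
(B, L): Player 2 can switch to M (-3 → 1). Not NE.
(B, M): Player 1 can switch to C (-4 → -3). Not NE.
(B, R): Player 1 can switch to A (-1 → 5). Not NE.
(C, L): Player 1 can switch to B (0 → 4). Not NE.
(C, M): Player 1 can switch to D (-3 → -1). Not NE.
(The remaining 4 profiles each have a profitable deviation by the same check.)

This game has no pure Nash equilibrium.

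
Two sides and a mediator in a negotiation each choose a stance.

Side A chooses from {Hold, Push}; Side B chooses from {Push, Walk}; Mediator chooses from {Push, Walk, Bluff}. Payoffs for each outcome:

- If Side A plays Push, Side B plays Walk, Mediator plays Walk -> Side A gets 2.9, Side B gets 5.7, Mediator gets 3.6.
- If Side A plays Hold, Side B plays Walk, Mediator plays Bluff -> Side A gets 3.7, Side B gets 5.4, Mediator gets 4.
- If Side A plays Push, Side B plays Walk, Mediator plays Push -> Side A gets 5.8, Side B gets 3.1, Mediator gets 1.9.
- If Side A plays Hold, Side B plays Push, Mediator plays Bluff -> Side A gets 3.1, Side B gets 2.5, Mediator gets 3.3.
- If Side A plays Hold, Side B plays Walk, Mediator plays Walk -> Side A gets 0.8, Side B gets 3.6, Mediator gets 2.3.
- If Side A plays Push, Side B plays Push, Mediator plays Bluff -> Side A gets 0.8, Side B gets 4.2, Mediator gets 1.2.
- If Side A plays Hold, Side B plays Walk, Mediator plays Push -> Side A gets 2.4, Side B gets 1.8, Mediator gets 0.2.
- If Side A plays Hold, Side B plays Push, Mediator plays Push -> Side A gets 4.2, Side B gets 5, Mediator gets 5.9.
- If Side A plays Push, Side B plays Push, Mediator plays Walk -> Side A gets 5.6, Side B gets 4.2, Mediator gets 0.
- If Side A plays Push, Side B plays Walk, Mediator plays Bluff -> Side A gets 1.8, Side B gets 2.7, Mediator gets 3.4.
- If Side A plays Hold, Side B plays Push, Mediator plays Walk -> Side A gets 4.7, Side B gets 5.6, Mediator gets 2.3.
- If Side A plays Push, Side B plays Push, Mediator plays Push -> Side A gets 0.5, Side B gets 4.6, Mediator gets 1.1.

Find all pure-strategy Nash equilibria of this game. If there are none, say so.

For each player, find the best response to each opponent profile; mutual best responses are the pure NE.
Side A against (Push, Push): payoffs 4.2, 0.5 → best response Hold.
Side A against (Push, Walk): payoffs 4.7, 5.6 → best response Push.
Side A against (Push, Bluff): payoffs 3.1, 0.8 → best response Hold.
Side A against (Walk, Push): payoffs 2.4, 5.8 → best response Push.
Side A against (Walk, Walk): payoffs 0.8, 2.9 → best response Push.
Side A against (Walk, Bluff): payoffs 3.7, 1.8 → best response Hold.
Side B against (Hold, Push): payoffs 5, 1.8 → best response Push.
Side B against (Hold, Walk): payoffs 5.6, 3.6 → best response Push.
Side B against (Hold, Bluff): payoffs 2.5, 5.4 → best response Walk.
Side B against (Push, Push): payoffs 4.6, 3.1 → best response Push.
Side B against (Push, Walk): payoffs 4.2, 5.7 → best response Walk.
Side B against (Push, Bluff): payoffs 4.2, 2.7 → best response Push.
Mediator against (Hold, Push): payoffs 5.9, 2.3, 3.3 → best response Push.
Mediator against (Hold, Walk): payoffs 0.2, 2.3, 4 → best response Bluff.
Mediator against (Push, Push): payoffs 1.1, 0, 1.2 → best response Bluff.
Mediator against (Push, Walk): payoffs 1.9, 3.6, 3.4 → best response Walk.
Mutual best responses: (Hold, Push, Push); (Hold, Walk, Bluff); (Push, Walk, Walk).

Pure-strategy Nash equilibria: (Hold, Push, Push), (Hold, Walk, Bluff), (Push, Walk, Walk)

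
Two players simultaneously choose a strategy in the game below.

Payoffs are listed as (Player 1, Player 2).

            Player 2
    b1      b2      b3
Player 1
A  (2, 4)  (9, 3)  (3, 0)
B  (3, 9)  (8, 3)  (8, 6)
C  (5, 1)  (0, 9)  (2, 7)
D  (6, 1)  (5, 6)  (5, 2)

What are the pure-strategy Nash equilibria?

(A, b1): Player 1 can switch to B (2 → 3). Not NE.
(A, b2): Player 2 can switch to b1 (3 → 4). Not NE.
(A, b3): Player 1 can switch to B (3 → 8). Not NE.
(B, b1): Player 1 can switch to C (3 → 5). Not NE.
(B, b2): Player 1 can switch to A (8 → 9). Not NE.
(B, b3): Player 2 can switch to b1 (6 → 9). Not NE.
(The remaining 6 profiles each have a profitable deviation by the same check.)

none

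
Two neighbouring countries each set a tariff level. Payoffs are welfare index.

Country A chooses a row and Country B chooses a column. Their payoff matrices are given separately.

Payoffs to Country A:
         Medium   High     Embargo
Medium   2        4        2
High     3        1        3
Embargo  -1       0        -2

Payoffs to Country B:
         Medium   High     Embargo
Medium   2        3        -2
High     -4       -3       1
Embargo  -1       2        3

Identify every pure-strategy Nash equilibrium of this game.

Country A against Medium: payoffs 2, 3, -1 → best response High.
Country A against High: payoffs 4, 1, 0 → best response Medium.
Country A against Embargo: payoffs 2, 3, -2 → best response High.
Country B against Medium: payoffs 2, 3, -2 → best response High.
Country B against High: payoffs -4, -3, 1 → best response Embargo.
Country B against Embargo: payoffs -1, 2, 3 → best response Embargo.
Mutual best responses: (Medium, High); (High, Embargo).

Pure-strategy Nash equilibria: (Medium, High), (High, Embargo)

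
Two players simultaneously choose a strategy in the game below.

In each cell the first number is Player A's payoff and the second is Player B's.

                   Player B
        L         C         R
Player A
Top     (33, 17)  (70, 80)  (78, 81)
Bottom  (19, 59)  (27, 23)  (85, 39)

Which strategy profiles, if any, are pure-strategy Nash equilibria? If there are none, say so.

For each strategy profile, look for a profitable unilateral deviation.
(Top, L): Player B can switch to C (17 → 80). Not NE.
(Top, C): Player B can switch to R (80 → 81). Not NE.
(Top, R): Player A can switch to Bottom (78 → 85). Not NE.
(Bottom, L): Player A can switch to Top (19 → 33). Not NE.
(Bottom, C): Player A can switch to Top (27 → 70). Not NE.
(Bottom, R): Player B can switch to L (39 → 59). Not NE.

This game has no pure Nash equilibrium.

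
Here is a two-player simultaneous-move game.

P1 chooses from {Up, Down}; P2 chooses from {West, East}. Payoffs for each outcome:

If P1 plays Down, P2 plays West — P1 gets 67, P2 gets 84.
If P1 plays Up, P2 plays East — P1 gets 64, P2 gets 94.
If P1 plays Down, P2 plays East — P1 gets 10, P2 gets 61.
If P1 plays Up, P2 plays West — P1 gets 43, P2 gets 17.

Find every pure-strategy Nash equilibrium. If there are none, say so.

P1 against West: payoffs 43, 67 → best response Down.
P1 against East: payoffs 64, 10 → best response Up.
P2 against Up: payoffs 17, 94 → best response East.
P2 against Down: payoffs 84, 61 → best response West.
Mutual best responses: (Up, East); (Down, West).

Pure-strategy Nash equilibria: (Up, East) and (Down, West)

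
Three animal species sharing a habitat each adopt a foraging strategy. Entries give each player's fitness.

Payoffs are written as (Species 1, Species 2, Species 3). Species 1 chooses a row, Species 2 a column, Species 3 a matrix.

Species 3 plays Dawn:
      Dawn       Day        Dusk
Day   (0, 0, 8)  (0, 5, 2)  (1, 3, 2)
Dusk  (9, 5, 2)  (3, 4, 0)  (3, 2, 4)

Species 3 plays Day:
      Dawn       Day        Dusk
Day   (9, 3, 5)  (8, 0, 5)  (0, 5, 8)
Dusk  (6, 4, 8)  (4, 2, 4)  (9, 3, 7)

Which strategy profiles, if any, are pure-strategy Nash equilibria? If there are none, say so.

For each strategy profile, look for a profitable unilateral deviation.
(Day, Dawn, Dawn): Species 1 can switch to Dusk (0 → 9). Not NE.
(Day, Dawn, Day): Species 2 can switch to Dusk (3 → 5). Not NE.
(Day, Day, Dawn): Species 1 can switch to Dusk (0 → 3). Not NE.
(Day, Day, Day): Species 2 can switch to Dawn (0 → 3). Not NE.
(Day, Dusk, Dawn): Species 1 can switch to Dusk (1 → 3). Not NE.
(Day, Dusk, Day): Species 1 can switch to Dusk (0 → 9). Not NE.
(Dusk, Dawn, Dawn): Species 3 can switch to Day (2 → 8). Not NE.
(Dusk, Dawn, Day): Species 1 can switch to Day (6 → 9). Not NE.
(Dusk, Day, Dawn): Species 2 can switch to Dawn (4 → 5). Not NE.
(Dusk, Day, Day): Species 1 can switch to Day (4 → 8). Not NE.
(The remaining 2 profiles each have a profitable deviation by the same check.)

This game has no pure Nash equilibrium.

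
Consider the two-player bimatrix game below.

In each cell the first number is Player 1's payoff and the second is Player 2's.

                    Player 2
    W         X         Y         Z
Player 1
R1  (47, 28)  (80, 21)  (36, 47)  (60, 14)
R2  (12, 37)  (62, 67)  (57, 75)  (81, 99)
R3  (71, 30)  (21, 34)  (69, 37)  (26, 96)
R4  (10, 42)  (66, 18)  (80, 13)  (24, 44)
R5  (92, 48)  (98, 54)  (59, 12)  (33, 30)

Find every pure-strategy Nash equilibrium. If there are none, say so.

Player 1 against W: payoffs 47, 12, 71, 10, 92 → best response R5.
Player 1 against X: payoffs 80, 62, 21, 66, 98 → best response R5.
Player 1 against Y: payoffs 36, 57, 69, 80, 59 → best response R4.
Player 1 against Z: payoffs 60, 81, 26, 24, 33 → best response R2.
Player 2 against R1: payoffs 28, 21, 47, 14 → best response Y.
Player 2 against R2: payoffs 37, 67, 75, 99 → best response Z.
Player 2 against R3: payoffs 30, 34, 37, 96 → best response Z.
Player 2 against R4: payoffs 42, 18, 13, 44 → best response Z.
Player 2 against R5: payoffs 48, 54, 12, 30 → best response X.
Mutual best responses: (R2, Z); (R5, X).

The pure Nash equilibria are (R2, Z), (R5, X).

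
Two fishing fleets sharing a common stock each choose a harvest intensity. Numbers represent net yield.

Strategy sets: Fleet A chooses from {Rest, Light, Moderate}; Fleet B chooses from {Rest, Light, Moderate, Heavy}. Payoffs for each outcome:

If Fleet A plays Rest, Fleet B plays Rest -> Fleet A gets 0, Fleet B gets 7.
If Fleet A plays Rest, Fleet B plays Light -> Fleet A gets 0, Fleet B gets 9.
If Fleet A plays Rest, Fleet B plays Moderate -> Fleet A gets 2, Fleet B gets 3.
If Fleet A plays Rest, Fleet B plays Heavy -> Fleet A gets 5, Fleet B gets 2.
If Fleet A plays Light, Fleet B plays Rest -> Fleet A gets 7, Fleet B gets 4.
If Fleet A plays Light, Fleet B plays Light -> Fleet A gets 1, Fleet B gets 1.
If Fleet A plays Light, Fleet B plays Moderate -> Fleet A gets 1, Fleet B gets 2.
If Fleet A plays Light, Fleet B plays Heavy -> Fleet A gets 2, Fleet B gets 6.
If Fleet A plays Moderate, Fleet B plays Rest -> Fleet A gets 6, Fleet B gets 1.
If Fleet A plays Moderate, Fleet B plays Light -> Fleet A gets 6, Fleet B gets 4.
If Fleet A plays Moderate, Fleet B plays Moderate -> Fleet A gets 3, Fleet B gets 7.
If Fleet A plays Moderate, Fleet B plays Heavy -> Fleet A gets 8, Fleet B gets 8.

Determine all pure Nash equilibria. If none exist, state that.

The unique pure-strategy Nash equilibrium is (Moderate, Heavy).

(Rest, Rest): Fleet A can switch to Light (0 → 7). Not NE.
(Rest, Light): Fleet A can switch to Light (0 → 1). Not NE.
(Rest, Moderate): Fleet A can switch to Moderate (2 → 3). Not NE.
(Rest, Heavy): Fleet A can switch to Moderate (5 → 8). Not NE.
(Light, Rest): Fleet B can switch to Heavy (4 → 6). Not NE.
(Light, Light): Fleet A can switch to Moderate (1 → 6). Not NE.
(Light, Moderate): Fleet A can switch to Rest (1 → 2). Not NE.
(Light, Heavy): Fleet A can switch to Rest (2 → 5). Not NE.
(Moderate, Heavy): Fleet A gets 8, best alternative 5; Fleet B gets 8, best alternative 7. No profitable deviation — NE.
(The remaining 3 profiles each have a profitable deviation by the same check.)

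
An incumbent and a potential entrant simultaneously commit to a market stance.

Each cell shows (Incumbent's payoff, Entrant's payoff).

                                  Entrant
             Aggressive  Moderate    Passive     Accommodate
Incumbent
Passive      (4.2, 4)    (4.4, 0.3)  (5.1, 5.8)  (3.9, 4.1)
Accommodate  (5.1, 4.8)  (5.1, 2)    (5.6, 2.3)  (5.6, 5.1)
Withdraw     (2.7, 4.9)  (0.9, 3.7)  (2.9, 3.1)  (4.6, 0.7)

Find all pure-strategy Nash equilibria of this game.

(Accommodate, Accommodate)

For each player, find the best response to each opponent profile; mutual best responses are the pure NE.
Incumbent against Aggressive: payoffs 4.2, 5.1, 2.7 → best response Accommodate.
Incumbent against Moderate: payoffs 4.4, 5.1, 0.9 → best response Accommodate.
Incumbent against Passive: payoffs 5.1, 5.6, 2.9 → best response Accommodate.
Incumbent against Accommodate: payoffs 3.9, 5.6, 4.6 → best response Accommodate.
Entrant against Passive: payoffs 4, 0.3, 5.8, 4.1 → best response Passive.
Entrant against Accommodate: payoffs 4.8, 2, 2.3, 5.1 → best response Accommodate.
Entrant against Withdraw: payoffs 4.9, 3.7, 3.1, 0.7 → best response Aggressive.
Mutual best responses: (Accommodate, Accommodate).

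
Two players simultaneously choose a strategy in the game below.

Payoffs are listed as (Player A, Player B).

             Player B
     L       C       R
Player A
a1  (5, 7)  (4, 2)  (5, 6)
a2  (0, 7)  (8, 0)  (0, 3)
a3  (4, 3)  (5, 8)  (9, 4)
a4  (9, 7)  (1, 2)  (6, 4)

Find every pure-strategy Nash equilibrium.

The unique pure-strategy Nash equilibrium is (a4, L).

(a1, L): Player A can switch to a4 (5 → 9). Not NE.
(a1, C): Player A can switch to a2 (4 → 8). Not NE.
(a1, R): Player A can switch to a3 (5 → 9). Not NE.
(a2, L): Player A can switch to a1 (0 → 5). Not NE.
(a2, C): Player B can switch to L (0 → 7). Not NE.
(a2, R): Player A can switch to a1 (0 → 5). Not NE.
(a3, L): Player A can switch to a1 (4 → 5). Not NE.
(a3, C): Player A can switch to a2 (5 → 8). Not NE.
(a3, R): Player B can switch to C (4 → 8). Not NE.
(a4, L): Player A gets 9, best alternative 5; Player B gets 7, best alternative 4. No profitable deviation — NE.
(a4, C): Player A can switch to a1 (1 → 4). Not NE.
(a4, R): Player A can switch to a3 (6 → 9). Not NE.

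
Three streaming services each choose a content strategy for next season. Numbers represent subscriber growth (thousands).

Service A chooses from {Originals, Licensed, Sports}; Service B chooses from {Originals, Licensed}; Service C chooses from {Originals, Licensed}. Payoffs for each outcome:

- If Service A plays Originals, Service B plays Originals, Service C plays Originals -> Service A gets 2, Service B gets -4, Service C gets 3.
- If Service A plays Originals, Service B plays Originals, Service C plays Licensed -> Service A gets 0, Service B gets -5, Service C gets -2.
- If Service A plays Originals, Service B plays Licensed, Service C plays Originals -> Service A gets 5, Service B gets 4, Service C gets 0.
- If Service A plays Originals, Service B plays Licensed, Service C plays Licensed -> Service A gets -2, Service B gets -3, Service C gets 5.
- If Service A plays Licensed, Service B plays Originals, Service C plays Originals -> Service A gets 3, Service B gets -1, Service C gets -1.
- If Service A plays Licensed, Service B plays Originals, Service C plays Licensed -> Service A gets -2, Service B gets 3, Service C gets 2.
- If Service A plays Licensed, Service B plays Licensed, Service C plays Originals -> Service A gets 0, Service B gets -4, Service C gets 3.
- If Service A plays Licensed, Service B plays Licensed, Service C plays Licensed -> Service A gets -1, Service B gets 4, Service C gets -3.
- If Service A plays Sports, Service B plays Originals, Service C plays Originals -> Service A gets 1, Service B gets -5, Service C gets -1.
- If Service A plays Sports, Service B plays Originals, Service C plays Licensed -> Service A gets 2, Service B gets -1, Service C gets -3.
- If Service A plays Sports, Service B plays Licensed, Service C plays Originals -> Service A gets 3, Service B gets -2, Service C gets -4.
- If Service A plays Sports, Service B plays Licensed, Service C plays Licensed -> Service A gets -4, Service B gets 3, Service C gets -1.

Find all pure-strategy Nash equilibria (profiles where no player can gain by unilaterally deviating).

none

(Originals, Originals, Originals): Service A can switch to Licensed (2 → 3). Not NE.
(Originals, Originals, Licensed): Service A can switch to Sports (0 → 2). Not NE.
(Originals, Licensed, Originals): Service C can switch to Licensed (0 → 5). Not NE.
(Originals, Licensed, Licensed): Service A can switch to Licensed (-2 → -1). Not NE.
(Licensed, Originals, Originals): Service C can switch to Licensed (-1 → 2). Not NE.
(Licensed, Originals, Licensed): Service A can switch to Originals (-2 → 0). Not NE.
(The remaining 6 profiles each have a profitable deviation by the same check.)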